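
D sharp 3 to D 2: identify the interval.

augmented 8th

Descending from D#3 to D2 is the same interval as ascending D2 to D#3.
D to D is the same letter name, plus an octave — that makes it an octave of some quality.
The perfect octave is 12 semitones; here we have 13, one semitone wider: augmented.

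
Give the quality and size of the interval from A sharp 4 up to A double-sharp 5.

augmented octave

A to A is the same letter name, plus an octave, so the interval is some kind of octave.
The perfect octave is 12 semitones; here we have 13, one semitone wider: augmented.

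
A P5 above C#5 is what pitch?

G#5

Five letter names up from C: G.
Moving 7 semitones up from C#5 (the size of a perfect fifth) reaches G#5.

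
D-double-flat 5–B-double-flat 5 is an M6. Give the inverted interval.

minor third

The rule of nine gives the new number: 9 − 6 = 3, so a sixth becomes a third.
The quality also flips — major becomes minor — giving a minor third.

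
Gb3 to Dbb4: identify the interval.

G to D spans five letter names (G-A-B-C-D) — that makes it a fifth of some quality.
The perfect fifth is 7 semitones; here we have 6, one semitone narrower: diminished.

diminished 5th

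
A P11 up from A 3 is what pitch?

The eleventh's letter: A up four letter names plus an octave → D.
A perfect eleventh spans 17 semitones, so from A3 the target pitch is D5.

D 5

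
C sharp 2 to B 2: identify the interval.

m7

C to B spans seven letter names (C-D-E-F-G-A-B), so the interval is some kind of seventh.
C#2 to B2 is 10 semitones, a half step short of the major seventh (11), so this is minor.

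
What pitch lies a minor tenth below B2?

G#1

Three letters down from B (plus an octave) reaches G.
A minor tenth spans 15 semitones, so from B2 the target pitch is G#1.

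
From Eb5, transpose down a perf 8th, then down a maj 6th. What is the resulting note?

Down a perfect octave from Eb5: Eb4 (12 semitones down).
Eb4 down a major sixth → Gb3 (9 semitones).

Gb3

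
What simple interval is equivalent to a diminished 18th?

Take out 2 octaves (14 from the number): 18 − 14 = 4.
Quality carries through unchanged, so the simple form is a diminished fourth.

d4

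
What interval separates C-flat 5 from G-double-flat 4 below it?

A4

Descending from Cb5 to Gbb4 is the same interval as ascending Gbb4 to Cb5.
G to C spans four letter names (G-A-B-C) — that makes it a fourth of some quality.
A perfect fourth would be 5 semitones; Gbb4 to Cb5 is 6, one semitone wider, so the interval is augmented.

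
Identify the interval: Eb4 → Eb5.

perfect octave

E to E is the same letter name, plus an octave — that makes it an octave of some quality.
The perfect octave spans 12 semitones, and Eb4 to Eb5 is exactly 12 semitones — so this is a perfect octave.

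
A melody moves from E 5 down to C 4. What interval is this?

Descending from E5 to C4 is the same interval as ascending C4 to E5.
C to E spans three letter names (C-D-E), plus an octave, so the interval is some kind of tenth.
C4 to E5 is 16 semitones, matching the major tenth exactly, so the quality is major.
(Equivalently, a compound major third: a major third plus an octave.)

M10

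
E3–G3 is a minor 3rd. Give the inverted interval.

M6

The rule of nine gives the new number: 9 − 3 = 6, so a third becomes a sixth.
The quality also flips — minor becomes major — giving a major sixth.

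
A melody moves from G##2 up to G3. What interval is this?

doubly diminished octave

G to G is the same letter name, plus an octave, so the interval is some kind of octave.
The perfect octave is 12 semitones; here we have 10, two semitones narrower: doubly diminished.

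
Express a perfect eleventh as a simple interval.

perfect fourth

Subtracting seven from the interval number removes an octave: 11 − 7 = 4.
So a perfect eleventh is an octave plus a perfect fourth. The quality is unchanged.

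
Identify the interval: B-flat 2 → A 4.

B to A spans seven letter names (B-C-D-E-F-G-A), plus an octave: a fourteenth.
Bb2 to A4 is 23 semitones, matching the major fourteenth exactly, so the quality is major.
(Equivalently, a compound major seventh: a major seventh plus an octave.)

major fourteenth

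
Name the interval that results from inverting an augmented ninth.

d7

First reduce the compound augmented ninth to its simple form, an augmented second.
The rule of nine gives the new number: 9 − 2 = 7, so a second becomes a seventh.
Quality inverts too: augmented becomes diminished. That makes the inversion a diminished seventh.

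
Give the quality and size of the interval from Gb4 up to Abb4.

minor 2nd

G to A spans two letter names (G-A), so the interval is some kind of second.
Gb4 to Abb4 is 1 semitone, a half step short of the major second (2), so this is minor.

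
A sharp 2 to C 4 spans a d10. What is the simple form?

diminished 3rd

Each octave removed subtracts seven from the number: 10 − 7 = 3.
Quality carries through unchanged, so the simple form is a diminished third.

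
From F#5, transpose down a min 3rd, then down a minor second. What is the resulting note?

C##5

F#5 down a minor third → D#5 (3 semitones).
D#5 down a minor second → C##5 (1 semitone).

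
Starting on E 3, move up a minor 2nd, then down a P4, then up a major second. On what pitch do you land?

Up a minor second from E3: F3 (1 semitone up).
Down a perfect fourth from F3: C3 (5 semitones down).
Up a major second from C3: D3 (2 semitones up).

D 3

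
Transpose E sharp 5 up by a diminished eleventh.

A 6

Four letters up from E (plus an octave) reaches A.
Moving 16 semitones up from E#5 (the size of a diminished eleventh) reaches A6.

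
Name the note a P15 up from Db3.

Db5

The letter stays D (same as the start), shifted two octaves up.
A perfect fifteenth is 24 semitones; 24 semitones up from Db3 gives Db5.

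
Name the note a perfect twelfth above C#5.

G#6

The twelfth's letter: C up five letter names plus an octave → G.
Moving 19 semitones up from C#5 (the size of a perfect twelfth) reaches G#6.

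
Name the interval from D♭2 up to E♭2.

D to E spans two letter names (D-E), so the interval is some kind of second.
Db2 to Eb2 is 2 semitones, matching the major second exactly, so the quality is major.

major 2nd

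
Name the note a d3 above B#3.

Counting three letter names up from B lands on D.
Moving 2 semitones up from B#3 (the size of a diminished third) reaches D4.

D4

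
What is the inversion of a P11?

perfect fifth

First reduce the compound perfect eleventh to its simple form, a perfect fourth.
Inverted interval numbers add to nine, so a fourth pairs with a fifth (4 + 5 = 9).
And perfect stays perfect under inversion, so we get a perfect fifth.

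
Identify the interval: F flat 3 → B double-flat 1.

Descending from Fb3 to Bbb1 is the same interval as ascending Bbb1 to Fb3.
B to F spans five letter names (B-C-D-E-F), plus an octave, so the interval is some kind of twelfth.
Counting semitones, Bbb1→Fb3 is 19, which is the perfect twelfth.
(Equivalently, a compound perfect fifth: a perfect fifth plus an octave.)

perfect twelfth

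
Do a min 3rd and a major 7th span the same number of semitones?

A minor third spans 3 semitones; a major seventh spans 11 semitones. They differ by 8.

No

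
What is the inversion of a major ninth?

First reduce the compound major ninth to its simple form, a major second.
Interval numbers invert to sum to nine: 2 + 7 = 9, so a second inverts to a seventh.
Quality inverts too: major becomes minor. That makes the inversion a minor seventh.

m7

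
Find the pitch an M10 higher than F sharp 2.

A sharp 3

Three letters up from F (plus an octave) reaches A.
Moving 16 semitones up from F#2 (the size of a major tenth) reaches A#3.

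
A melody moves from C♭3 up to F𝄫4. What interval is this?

diminished eleventh

C to F spans four letter names (C-D-E-F), plus an octave: an eleventh.
The perfect eleventh is 17 semitones; here we have 16, one semitone narrower: diminished.
(Equivalently, a compound diminished fourth: a diminished fourth plus an octave.)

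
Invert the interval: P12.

P4

First reduce the compound perfect twelfth to its simple form, a perfect fifth.
The rule of nine gives the new number: 9 − 5 = 4, so a fifth becomes a fourth.
Quality inverts too: perfect stays perfect. That makes the inversion a perfect fourth.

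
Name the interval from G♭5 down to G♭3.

perfect 15th

Descending from Gb5 to Gb3 is the same interval as ascending Gb3 to Gb5.
G to G is the same letter name, plus 2 octaves: a fifteenth.
Counting semitones, Gb3→Gb5 is 24, which is the perfect fifteenth.
(Equivalently, a compound perfect octave: a perfect octave plus an octave.)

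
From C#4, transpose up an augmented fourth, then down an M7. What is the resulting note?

Up an augmented fourth from C#4: F##4 (6 semitones up).
F##4 down a major seventh → G#3 (11 semitones).

G#3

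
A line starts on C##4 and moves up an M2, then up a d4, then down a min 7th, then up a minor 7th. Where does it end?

Up a major second from C##4: D##4 (2 semitones up).
D##4 up a diminished fourth → G#4 (4 semitones).
Down a minor seventh from G#4: A#3 (10 semitones down).
A#3 up a minor seventh → G#4 (10 semitones).

G#4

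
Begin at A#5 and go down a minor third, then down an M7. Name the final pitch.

A minor third down from A#5 is F##5.
A major seventh down from F##5 is G#4.

G#4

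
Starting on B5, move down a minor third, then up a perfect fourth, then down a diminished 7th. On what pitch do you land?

B5 down a minor third → G#5 (3 semitones).
Up a perfect fourth from G#5: C#6 (5 semitones up).
C#6 down a diminished seventh → D##5 (9 semitones).

D##5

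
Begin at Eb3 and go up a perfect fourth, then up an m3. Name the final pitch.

Up a perfect fourth from Eb3: Ab3 (5 semitones up).
Ab3 up a minor third → Cb4 (3 semitones).

Cb4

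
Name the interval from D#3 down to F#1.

major 13th

Descending from D#3 to F#1 is the same interval as ascending F#1 to D#3.
F to D spans six letter names (F-G-A-B-C-D), plus an octave — that makes it a thirteenth of some quality.
Counting semitones, F#1→D#3 is 21, which is the major thirteenth.
(Equivalently, a compound major sixth: a major sixth plus an octave.)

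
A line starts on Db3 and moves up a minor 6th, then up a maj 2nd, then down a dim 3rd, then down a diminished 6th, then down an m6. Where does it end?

E##2

A minor sixth up from Db3 is Bbb3.
A major second up from Bbb3 is Cb4.
Down a diminished third from Cb4: A3 (2 semitones down).
A diminished sixth down from A3 is C##3.
A minor sixth down from C##3 is E##2.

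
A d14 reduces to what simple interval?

diminished 7th

Subtracting seven from the interval number removes an octave: 14 − 7 = 7.
Quality carries through unchanged, so the simple form is a diminished seventh.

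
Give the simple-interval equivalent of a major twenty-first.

M7

Take out 2 octaves (14 from the number): 21 − 14 = 7.
So a major twenty-first is 2 octaves plus a major seventh. The quality is unchanged.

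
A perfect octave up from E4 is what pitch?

The letter stays E (same as the start), shifted an octave up.
A perfect octave spans 12 semitones, so from E4 the target pitch is E5.

E5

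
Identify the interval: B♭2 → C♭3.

m2

B to C spans two letter names (B-C), so the interval is some kind of second.
Bb2 to Cb3 is 1 semitone, a half step short of the major second (2), so this is minor.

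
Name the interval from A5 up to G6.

minor seventh

A to G spans seven letter names (A-B-C-D-E-F-G): a seventh.
A major seventh would be 11 semitones, but A5 to G6 is 10 — one semitone narrower, making it a minor seventh.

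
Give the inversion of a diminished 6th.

Interval numbers invert to sum to nine: 6 + 3 = 9, so a sixth inverts to a third.
And diminished becomes augmented under inversion, so we get an augmented third.

A3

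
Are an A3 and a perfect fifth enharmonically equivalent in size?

No

An augmented third spans 5 semitones; a perfect fifth spans 7 semitones. They differ by 2.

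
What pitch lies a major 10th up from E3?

Three letters up from E (plus an octave) reaches G.
Moving 16 semitones up from E3 (the size of a major tenth) reaches G#4.

G#4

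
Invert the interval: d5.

augmented 4th

Interval numbers invert to sum to nine: 5 + 4 = 9, so a fifth inverts to a fourth.
The quality also flips — diminished becomes augmented — giving an augmented fourth.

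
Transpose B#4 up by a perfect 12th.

Counting five letter names plus an octave up from B lands on F.
A perfect twelfth spans 19 semitones, so from B#4 the target pitch is F##6.

F##6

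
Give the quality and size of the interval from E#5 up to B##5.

E to B spans five letter names (E-F-G-A-B): a fifth.
E#5 to B##5 spans 8 semitones — one semitone wider than the perfect fifth (7) — giving an augmented fifth.

augmented fifth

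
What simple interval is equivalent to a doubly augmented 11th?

Subtracting seven from the interval number removes an octave: 11 − 7 = 4.
So a doubly augmented eleventh is an octave plus a doubly augmented fourth. The quality is unchanged.

AA4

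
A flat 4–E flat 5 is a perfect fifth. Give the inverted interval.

perfect 4th

Interval numbers invert to sum to nine: 5 + 4 = 9, so a fifth inverts to a fourth.
The quality also flips — perfect stays perfect — giving a perfect fourth.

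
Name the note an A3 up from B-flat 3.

The third takes the letter from B up to D.
An augmented third is 5 semitones; 5 semitones up from Bb3 gives D#4.

D-sharp 4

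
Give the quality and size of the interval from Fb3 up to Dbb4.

F to D spans six letter names (F-G-A-B-C-D), so the interval is some kind of sixth.
Fb3 to Dbb4 is 8 semitones, a half step short of the major sixth (9), so this is minor.

minor sixth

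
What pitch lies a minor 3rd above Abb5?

Counting three letter names up from A lands on C.
A minor third is 3 semitones; 3 semitones up from Abb5 gives Cbb6.

Cbb6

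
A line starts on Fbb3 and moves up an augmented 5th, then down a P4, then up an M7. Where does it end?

F4

Up an augmented fifth from Fbb3: Cb4 (8 semitones up).
A perfect fourth down from Cb4 is Gb3.
Gb3 up a major seventh → F4 (11 semitones).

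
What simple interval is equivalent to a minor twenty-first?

minor seventh

Take out 2 octaves (14 from the number): 21 − 14 = 7.
That makes a minor twenty-first a compound minor seventh — 2 octaves plus a minor seventh.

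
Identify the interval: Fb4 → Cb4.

Descending from Fb4 to Cb4 is the same interval as ascending Cb4 to Fb4.
C to F spans four letter names (C-D-E-F): a fourth.
The perfect fourth spans 5 semitones, and Cb4 to Fb4 is exactly 5 semitones — so this is a perfect fourth.

perfect fourth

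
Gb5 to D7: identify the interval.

augmented twelfth

G to D spans five letter names (G-A-B-C-D), plus an octave, so the interval is some kind of twelfth.
Gb5 to D7 spans 20 semitones — one semitone wider than the perfect twelfth (19) — giving an augmented twelfth.
(Equivalently, a compound augmented fifth: an augmented fifth plus an octave.)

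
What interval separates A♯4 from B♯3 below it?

Descending from A#4 to B#3 is the same interval as ascending B#3 to A#4.
B to A spans seven letter names (B-C-D-E-F-G-A) — that makes it a seventh of some quality.
B#3 to A#4 is 10 semitones, a half step short of the major seventh (11), so this is minor.

minor seventh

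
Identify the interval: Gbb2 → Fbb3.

G to F spans seven letter names (G-A-B-C-D-E-F), so the interval is some kind of seventh.
A major seventh would be 11 semitones, but Gbb2 to Fbb3 is 10 — one semitone narrower, making it a minor seventh.

minor 7th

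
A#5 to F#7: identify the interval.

m13

A to F spans six letter names (A-B-C-D-E-F), plus an octave — that makes it a thirteenth of some quality.
A#5 to F#7 is 20 semitones, a half step short of the major thirteenth (21), so this is minor.
(Equivalently, a compound minor sixth: a minor sixth plus an octave.)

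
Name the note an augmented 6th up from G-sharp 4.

E-double-sharp 5

Six letter names up from G: E.
An augmented sixth is 10 semitones; 10 semitones up from G#4 gives E##5.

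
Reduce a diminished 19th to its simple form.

Each octave removed subtracts seven from the number: 19 − 14 = 5.
That makes a diminished nineteenth a compound diminished fifth — 2 octaves plus a diminished fifth.

diminished 5th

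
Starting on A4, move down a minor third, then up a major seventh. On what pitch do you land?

E#5

A4 down a minor third → F#4 (3 semitones).
A major seventh up from F#4 is E#5.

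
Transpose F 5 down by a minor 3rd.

The third takes the letter from F down to D.
A minor third spans 3 semitones, so from F5 the target pitch is D5.

D 5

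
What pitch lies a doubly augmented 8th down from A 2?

A-double-flat 1

For an octave the letter name doesn't change: still A, an octave down.
A doubly augmented octave is 14 semitones; 14 semitones down from A2 gives Abb1.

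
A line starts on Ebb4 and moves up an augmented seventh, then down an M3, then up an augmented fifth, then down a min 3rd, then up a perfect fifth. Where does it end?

A#5

Up an augmented seventh from Ebb4: D5 (12 semitones up).
Down a major third from D5: Bb4 (4 semitones down).
Up an augmented fifth from Bb4: F#5 (8 semitones up).
Down a minor third from F#5: D#5 (3 semitones down).
Up a perfect fifth from D#5: A#5 (7 semitones up).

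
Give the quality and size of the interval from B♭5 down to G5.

m3

Descending from Bb5 to G5 is the same interval as ascending G5 to Bb5.
G to B spans three letter names (G-A-B), so the interval is some kind of third.
G5 to Bb5 is 3 semitones, a half step short of the major third (4), so this is minor.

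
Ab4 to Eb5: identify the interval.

perfect fifth

A to E spans five letter names (A-B-C-D-E) — that makes it a fifth of some quality.
Counting semitones, Ab4→Eb5 is 7, which is the perfect fifth.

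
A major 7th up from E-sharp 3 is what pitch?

Seven letter names up from E: D.
A major seventh spans 11 semitones, so from E#3 the target pitch is D##4.

D-double-sharp 4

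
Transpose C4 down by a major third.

Counting three letter names down from C lands on A.
A major third spans 4 semitones, so from C4 the target pitch is Ab3.

Ab3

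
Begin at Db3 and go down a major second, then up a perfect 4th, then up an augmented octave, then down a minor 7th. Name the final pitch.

Down a major second from Db3: Cb3 (2 semitones down).
Up a perfect fourth from Cb3: Fb3 (5 semitones up).
Fb3 up an augmented octave → F4 (13 semitones).
A minor seventh down from F4 is G3.

G3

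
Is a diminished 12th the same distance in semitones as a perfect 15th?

No

18 semitones (diminished twelfth) vs 24 semitones (perfect fifteenth): not equal.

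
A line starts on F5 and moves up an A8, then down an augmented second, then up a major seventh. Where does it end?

D7

Up an augmented octave from F5: F#6 (13 semitones up).
An augmented second down from F#6 is Eb6.
Up a major seventh from Eb6: D7 (11 semitones up).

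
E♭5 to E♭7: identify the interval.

P15

E to E is the same letter name, plus 2 octaves, so the interval is some kind of fifteenth.
Eb5 to Eb7 is 24 semitones, matching the perfect fifteenth exactly, so the quality is perfect.
(Equivalently, a compound perfect octave: a perfect octave plus an octave.)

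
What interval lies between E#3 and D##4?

major 7th

E to D spans seven letter names (E-F-G-A-B-C-D), so the interval is some kind of seventh.
E#3 to D##4 is 11 semitones, matching the major seventh exactly, so the quality is major.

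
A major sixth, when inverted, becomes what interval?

The rule of nine gives the new number: 9 − 6 = 3, so a sixth becomes a third.
And major becomes minor under inversion, so we get a minor third.

minor 3rd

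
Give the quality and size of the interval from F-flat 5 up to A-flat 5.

major third

F to A spans three letter names (F-G-A), so the interval is some kind of third.
Counting semitones, Fb5→Ab5 is 4, which is the major third.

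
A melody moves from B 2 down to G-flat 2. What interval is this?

A3

Descending from B2 to Gb2 is the same interval as ascending Gb2 to B2.
G to B spans three letter names (G-A-B) — that makes it a third of some quality.
The major third is 4 semitones; here we have 5, one semitone wider: augmented.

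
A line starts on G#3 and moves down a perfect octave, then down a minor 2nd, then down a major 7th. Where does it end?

Down a perfect octave from G#3: G#2 (12 semitones down).
Down a minor second from G#2: F##2 (1 semitone down).
F##2 down a major seventh → G#1 (11 semitones).

G#1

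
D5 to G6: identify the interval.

perfect eleventh

D to G spans four letter names (D-E-F-G), plus an octave, so the interval is some kind of eleventh.
The perfect eleventh spans 17 semitones, and D5 to G6 is exactly 17 semitones — so this is a perfect eleventh.
(Equivalently, a compound perfect fourth: a perfect fourth plus an octave.)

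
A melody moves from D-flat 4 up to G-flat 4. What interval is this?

perfect 4th

D to G spans four letter names (D-E-F-G): a fourth.
The perfect fourth spans 5 semitones, and Db4 to Gb4 is exactly 5 semitones — so this is a perfect fourth.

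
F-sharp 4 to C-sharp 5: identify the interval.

F to C spans five letter names (F-G-A-B-C): a fifth.
Counting semitones, F#4→C#5 is 7, which is the perfect fifth.

perfect fifth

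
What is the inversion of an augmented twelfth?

diminished 4th

First reduce the compound augmented twelfth to its simple form, an augmented fifth.
Inverted interval numbers add to nine, so a fifth pairs with a fourth (5 + 4 = 9).
Quality inverts too: augmented becomes diminished. That makes the inversion a diminished fourth.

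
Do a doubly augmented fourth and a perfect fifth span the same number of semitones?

A doubly augmented fourth = 7 semitones = a perfect fifth; enharmonically equal.

Yes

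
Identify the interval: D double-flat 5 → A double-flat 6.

D to A spans five letter names (D-E-F-G-A), plus an octave: a twelfth.
The perfect twelfth spans 19 semitones, and Dbb5 to Abb6 is exactly 19 semitones — so this is a perfect twelfth.
(Equivalently, a compound perfect fifth: a perfect fifth plus an octave.)

perfect 12th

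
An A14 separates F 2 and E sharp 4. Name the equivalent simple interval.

augmented 7th

Subtracting seven from the interval number removes an octave: 14 − 7 = 7.
So an augmented fourteenth is an octave plus an augmented seventh. The quality is unchanged.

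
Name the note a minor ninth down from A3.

G#2

The ninth's letter: A down two letter names plus an octave → G.
A minor ninth is 13 semitones; 13 semitones down from A3 gives G#2.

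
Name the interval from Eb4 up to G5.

M10

E to G spans three letter names (E-F-G), plus an octave — that makes it a tenth of some quality.
Counting semitones, Eb4→G5 is 16, which is the major tenth.
(Equivalently, a compound major third: a major third plus an octave.)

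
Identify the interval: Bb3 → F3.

perfect fourth

Descending from Bb3 to F3 is the same interval as ascending F3 to Bb3.
F to B spans four letter names (F-G-A-B): a fourth.
Counting semitones, F3→Bb3 is 5, which is the perfect fourth.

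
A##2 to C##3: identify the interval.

A to C spans three letter names (A-B-C): a third.
At 3 semitones, A##2→C##3 falls one short of a major third: minor.

m3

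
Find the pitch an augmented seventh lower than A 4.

B-double-flat 3

The seventh takes the letter from A down to B.
Moving 12 semitones down from A4 (the size of an augmented seventh) reaches Bbb3.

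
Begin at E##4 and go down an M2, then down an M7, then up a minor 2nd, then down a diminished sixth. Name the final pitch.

A major second down from E##4 is D##4.
Down a major seventh from D##4: E#3 (11 semitones down).
Up a minor second from E#3: F#3 (1 semitone up).
A diminished sixth down from F#3 is A##2.

A##2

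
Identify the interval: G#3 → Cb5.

G to C spans four letter names (G-A-B-C), plus an octave: an eleventh.
A perfect eleventh would be 17 semitones; G#3 to Cb5 is 15, two semitones narrower, so the interval is doubly diminished.
(Equivalently, a compound doubly diminished fourth: a doubly diminished fourth plus an octave.)

doubly diminished 11th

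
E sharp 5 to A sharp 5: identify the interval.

perfect 4th

E to A spans four letter names (E-F-G-A), so the interval is some kind of fourth.
Counting semitones, E#5→A#5 is 5, which is the perfect fourth.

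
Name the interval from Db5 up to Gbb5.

diminished fourth

D to G spans four letter names (D-E-F-G): a fourth.
A perfect fourth would be 5 semitones; Db5 to Gbb5 is 4, one semitone narrower, so the interval is diminished.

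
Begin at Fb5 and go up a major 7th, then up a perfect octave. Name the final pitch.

Eb7

Up a major seventh from Fb5: Eb6 (11 semitones up).
A perfect octave up from Eb6 is Eb7.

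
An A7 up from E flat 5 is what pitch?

D sharp 6

Seven letter names up from E: D.
Moving 12 semitones up from Eb5 (the size of an augmented seventh) reaches D#6.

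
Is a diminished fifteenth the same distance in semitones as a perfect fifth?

23 semitones (diminished fifteenth) vs 7 semitones (perfect fifth): not equal.

No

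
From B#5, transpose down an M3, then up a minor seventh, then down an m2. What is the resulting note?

E#6

A major third down from B#5 is G#5.
A minor seventh up from G#5 is F#6.
F#6 down a minor second → E#6 (1 semitone).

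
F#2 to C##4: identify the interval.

augmented 12th

F to C spans five letter names (F-G-A-B-C), plus an octave — that makes it a twelfth of some quality.
A perfect twelfth would be 19 semitones; F#2 to C##4 is 20, one semitone wider, so the interval is augmented.
(Equivalently, a compound augmented fifth: an augmented fifth plus an octave.)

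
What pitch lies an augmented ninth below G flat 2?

Counting two letter names plus an octave down from G lands on F.
An augmented ninth is 15 semitones; 15 semitones down from Gb2 gives Fbb1.

F double-flat 1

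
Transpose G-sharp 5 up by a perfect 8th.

For an octave the letter name doesn't change: still G, an octave up.
Moving 12 semitones up from G#5 (the size of a perfect octave) reaches G#6.

G-sharp 6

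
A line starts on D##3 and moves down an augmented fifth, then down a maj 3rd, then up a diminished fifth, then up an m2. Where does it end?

D##3 down an augmented fifth → G#2 (8 semitones).
G#2 down a major third → E2 (4 semitones).
E2 up a diminished fifth → Bb2 (6 semitones).
A minor second up from Bb2 is Cb3.

Cb3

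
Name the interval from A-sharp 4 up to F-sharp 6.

minor 13th

A to F spans six letter names (A-B-C-D-E-F), plus an octave: a thirteenth.
A major thirteenth would be 21 semitones, but A#4 to F#6 is 20 — one semitone narrower, making it a minor thirteenth.
(Equivalently, a compound minor sixth: a minor sixth plus an octave.)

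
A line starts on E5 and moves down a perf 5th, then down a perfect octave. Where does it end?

A3

A perfect fifth down from E5 is A4.
A4 down a perfect octave → A3 (12 semitones).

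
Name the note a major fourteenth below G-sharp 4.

A 2

Seven letters down from G (plus an octave) reaches A.
A major fourteenth spans 23 semitones, so from G#4 the target pitch is A2.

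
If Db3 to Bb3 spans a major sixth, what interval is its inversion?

minor 3rd

Inverted interval numbers add to nine, so a sixth pairs with a third (6 + 3 = 9).
The quality also flips — major becomes minor — giving a minor third.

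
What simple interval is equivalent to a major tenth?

Take out an octave (7 from the number): 10 − 7 = 3.
Quality carries through unchanged, so the simple form is a major third.

M3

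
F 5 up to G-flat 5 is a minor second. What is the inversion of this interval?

Interval numbers invert to sum to nine: 2 + 7 = 9, so a second inverts to a seventh.
The quality also flips — minor becomes major — giving a major seventh.

M7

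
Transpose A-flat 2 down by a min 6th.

C 2

The sixth takes the letter from A down to C.
Moving 8 semitones down from Ab2 (the size of a minor sixth) reaches C2.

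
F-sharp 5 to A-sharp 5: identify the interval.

F to A spans three letter names (F-G-A): a third.
F#5 to A#5 is 4 semitones, matching the major third exactly, so the quality is major.

M3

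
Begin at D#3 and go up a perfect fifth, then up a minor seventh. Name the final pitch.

G#4

D#3 up a perfect fifth → A#3 (7 semitones).
Up a minor seventh from A#3: G#4 (10 semitones up).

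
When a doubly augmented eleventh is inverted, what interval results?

First reduce the compound doubly augmented eleventh to its simple form, a doubly augmented fourth.
Inverted interval numbers add to nine, so a fourth pairs with a fifth (4 + 5 = 9).
The quality also flips — doubly augmented becomes doubly diminished — giving a doubly diminished fifth.

dd5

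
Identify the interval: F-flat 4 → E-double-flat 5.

minor 7th

F to E spans seven letter names (F-G-A-B-C-D-E) — that makes it a seventh of some quality.
A major seventh would be 11 semitones, but Fb4 to Ebb5 is 10 — one semitone narrower, making it a minor seventh.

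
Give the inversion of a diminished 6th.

A3

Inverted interval numbers add to nine, so a sixth pairs with a third (6 + 3 = 9).
The quality also flips — diminished becomes augmented — giving an augmented third.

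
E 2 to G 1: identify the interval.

major sixth

Descending from E2 to G1 is the same interval as ascending G1 to E2.
G to E spans six letter names (G-A-B-C-D-E): a sixth.
Counting semitones, G1→E2 is 9, which is the major sixth.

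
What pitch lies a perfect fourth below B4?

Four letter names down from B: F.
Moving 5 semitones down from B4 (the size of a perfect fourth) reaches F#4.

F#4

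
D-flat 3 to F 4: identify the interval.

major tenth

D to F spans three letter names (D-E-F), plus an octave — that makes it a tenth of some quality.
Db3 to F4 is 16 semitones, matching the major tenth exactly, so the quality is major.
(Equivalently, a compound major third: a major third plus an octave.)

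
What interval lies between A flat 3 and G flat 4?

minor seventh

A to G spans seven letter names (A-B-C-D-E-F-G): a seventh.
A major seventh would be 11 semitones, but Ab3 to Gb4 is 10 — one semitone narrower, making it a minor seventh.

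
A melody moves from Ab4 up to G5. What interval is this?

A to G spans seven letter names (A-B-C-D-E-F-G): a seventh.
The major seventh spans 11 semitones, and Ab4 to G5 is exactly 11 semitones — so this is a major seventh.

major 7th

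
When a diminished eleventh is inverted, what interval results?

A5

First reduce the compound diminished eleventh to its simple form, a diminished fourth.
The rule of nine gives the new number: 9 − 4 = 5, so a fourth becomes a fifth.
The quality also flips — diminished becomes augmented — giving an augmented fifth.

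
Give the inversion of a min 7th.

major second

Inverted interval numbers add to nine, so a seventh pairs with a second (7 + 2 = 9).
And minor becomes major under inversion, so we get a major second.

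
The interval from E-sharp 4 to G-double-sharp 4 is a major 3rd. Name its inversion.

The rule of nine gives the new number: 9 − 3 = 6, so a third becomes a sixth.
And major becomes minor under inversion, so we get a minor sixth.

m6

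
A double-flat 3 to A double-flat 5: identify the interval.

perfect fifteenth

A to A is the same letter name, plus 2 octaves: a fifteenth.
The perfect fifteenth spans 24 semitones, and Abb3 to Abb5 is exactly 24 semitones — so this is a perfect fifteenth.
(Equivalently, a compound perfect octave: a perfect octave plus an octave.)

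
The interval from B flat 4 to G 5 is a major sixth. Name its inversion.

Inverted interval numbers add to nine, so a sixth pairs with a third (6 + 3 = 9).
The quality also flips — major becomes minor — giving a minor third.

m3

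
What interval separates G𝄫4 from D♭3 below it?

Descending from Gbb4 to Db3 is the same interval as ascending Db3 to Gbb4.
D to G spans four letter names (D-E-F-G), plus an octave, so the interval is some kind of eleventh.
A perfect eleventh would be 17 semitones; Db3 to Gbb4 is 16, one semitone narrower, so the interval is diminished.
(Equivalently, a compound diminished fourth: a diminished fourth plus an octave.)

d11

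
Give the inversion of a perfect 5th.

Inverted interval numbers add to nine, so a fifth pairs with a fourth (5 + 4 = 9).
The quality also flips — perfect stays perfect — giving a perfect fourth.

P4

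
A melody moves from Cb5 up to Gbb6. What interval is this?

d12

C to G spans five letter names (C-D-E-F-G), plus an octave — that makes it a twelfth of some quality.
A perfect twelfth would be 19 semitones; Cb5 to Gbb6 is 18, one semitone narrower, so the interval is diminished.
(Equivalently, a compound diminished fifth: a diminished fifth plus an octave.)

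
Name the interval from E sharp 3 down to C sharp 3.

major third

Descending from E#3 to C#3 is the same interval as ascending C#3 to E#3.
C to E spans three letter names (C-D-E) — that makes it a third of some quality.
The major third spans 4 semitones, and C#3 to E#3 is exactly 4 semitones — so this is a major third.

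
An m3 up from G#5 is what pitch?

Counting three letter names up from G lands on B.
Moving 3 semitones up from G#5 (the size of a minor third) reaches B5.

B5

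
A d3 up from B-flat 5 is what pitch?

D-double-flat 6

Three letter names up from B: D.
A diminished third spans 2 semitones, so from Bb5 the target pitch is Dbb6.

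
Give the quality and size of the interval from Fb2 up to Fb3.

F to F is the same letter name, plus an octave: an octave.
Fb2 to Fb3 is 12 semitones, matching the perfect octave exactly, so the quality is perfect.

P8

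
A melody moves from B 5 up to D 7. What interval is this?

minor tenth

B to D spans three letter names (B-C-D), plus an octave, so the interval is some kind of tenth.
A major tenth would be 16 semitones, but B5 to D7 is 15 — one semitone narrower, making it a minor tenth.
(Equivalently, a compound minor third: a minor third plus an octave.)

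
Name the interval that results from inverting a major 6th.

The rule of nine gives the new number: 9 − 6 = 3, so a sixth becomes a third.
And major becomes minor under inversion, so we get a minor third.

minor third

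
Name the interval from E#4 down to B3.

augmented 4th

Descending from E#4 to B3 is the same interval as ascending B3 to E#4.
B to E spans four letter names (B-C-D-E) — that makes it a fourth of some quality.
The perfect fourth is 5 semitones; here we have 6, one semitone wider: augmented.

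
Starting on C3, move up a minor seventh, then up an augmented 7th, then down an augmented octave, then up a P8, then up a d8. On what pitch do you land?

C3 up a minor seventh → Bb3 (10 semitones).
Up an augmented seventh from Bb3: A#4 (12 semitones up).
A#4 down an augmented octave → A3 (13 semitones).
A3 up a perfect octave → A4 (12 semitones).
Up a diminished octave from A4: Ab5 (11 semitones up).

Ab5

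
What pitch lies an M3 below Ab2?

Fb2

Three letter names down from A: F.
A major third spans 4 semitones, so from Ab2 the target pitch is Fb2.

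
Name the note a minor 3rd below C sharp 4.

A sharp 3

Three letter names down from C: A.
Moving 3 semitones down from C#4 (the size of a minor third) reaches A#3.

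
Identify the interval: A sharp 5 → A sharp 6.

A to A is the same letter name, plus an octave: an octave.
A#5 to A#6 is 12 semitones, matching the perfect octave exactly, so the quality is perfect.

P8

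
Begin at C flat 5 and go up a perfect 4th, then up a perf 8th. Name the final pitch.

A perfect fourth up from Cb5 is Fb5.
Fb5 up a perfect octave → Fb6 (12 semitones).

F flat 6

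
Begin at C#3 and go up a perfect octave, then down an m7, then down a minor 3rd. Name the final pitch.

B#2

C#3 up a perfect octave → C#4 (12 semitones).
C#4 down a minor seventh → D#3 (10 semitones).
A minor third down from D#3 is B#2.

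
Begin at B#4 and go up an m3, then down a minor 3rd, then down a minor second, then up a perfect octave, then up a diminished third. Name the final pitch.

C#6

B#4 up a minor third → D#5 (3 semitones).
Down a minor third from D#5: B#4 (3 semitones down).
Down a minor second from B#4: A##4 (1 semitone down).
A##4 up a perfect octave → A##5 (12 semitones).
A diminished third up from A##5 is C#6.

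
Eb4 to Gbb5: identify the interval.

d10

E to G spans three letter names (E-F-G), plus an octave: a tenth.
The major tenth is 16 semitones; here we have 14, two semitones narrower: diminished.
(Equivalently, a compound diminished third: a diminished third plus an octave.)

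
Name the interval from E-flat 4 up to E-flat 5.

P8

E to E is the same letter name, plus an octave: an octave.
Eb4 to Eb5 is 12 semitones, matching the perfect octave exactly, so the quality is perfect.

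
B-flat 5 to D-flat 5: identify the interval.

Descending from Bb5 to Db5 is the same interval as ascending Db5 to Bb5.
D to B spans six letter names (D-E-F-G-A-B) — that makes it a sixth of some quality.
Db5 to Bb5 is 9 semitones, matching the major sixth exactly, so the quality is major.

major 6th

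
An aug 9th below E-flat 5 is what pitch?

Counting two letter names plus an octave down from E lands on D.
An augmented ninth is 15 semitones; 15 semitones down from Eb5 gives Dbb4.

D-double-flat 4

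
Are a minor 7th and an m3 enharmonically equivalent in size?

10 semitones (minor seventh) vs 3 semitones (minor third): not equal.

No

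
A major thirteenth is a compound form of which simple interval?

major sixth

Each octave removed subtracts seven from the number: 13 − 7 = 6.
So a major thirteenth is an octave plus a major sixth. The quality is unchanged.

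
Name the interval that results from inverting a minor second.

M7

Interval numbers invert to sum to nine: 2 + 7 = 9, so a second inverts to a seventh.
Quality inverts too: minor becomes major. That makes the inversion a major seventh.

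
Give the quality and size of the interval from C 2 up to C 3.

perfect 8th

C to C is the same letter name, plus an octave, so the interval is some kind of octave.
C2 to C3 is 12 semitones, matching the perfect octave exactly, so the quality is perfect.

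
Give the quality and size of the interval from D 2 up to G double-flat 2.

D to G spans four letter names (D-E-F-G) — that makes it a fourth of some quality.
The perfect fourth is 5 semitones; here we have 3, two semitones narrower: doubly diminished.

doubly diminished 4th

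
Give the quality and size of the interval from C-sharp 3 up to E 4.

m10

C to E spans three letter names (C-D-E), plus an octave, so the interval is some kind of tenth.
At 15 semitones, C#3→E4 falls one short of a major tenth: minor.
(Equivalently, a compound minor third: a minor third plus an octave.)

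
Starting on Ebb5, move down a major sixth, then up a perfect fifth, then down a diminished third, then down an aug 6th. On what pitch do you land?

Dbb4

Ebb5 down a major sixth → Gbb4 (9 semitones).
Up a perfect fifth from Gbb4: Dbb5 (7 semitones up).
Down a diminished third from Dbb5: Bb4 (2 semitones down).
Down an augmented sixth from Bb4: Dbb4 (10 semitones down).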